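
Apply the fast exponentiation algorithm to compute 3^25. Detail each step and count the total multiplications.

Computing 3^25 by squaring (build up from 3^1; each line after the first costs one multiplication):

3^1 = 3
3^2 = (3^1)^2 = 3^2 = 9
3^3 = 3 * 3^2 = 3 * 9 = 27
3^6 = (3^3)^2 = 27^2 = 729
3^12 = (3^6)^2 = 729^2 = 531441
3^24 = (3^12)^2 = 531441^2 = 282429536481
3^25 = 3 * 3^24 = 3 * 282429536481 = 847288609443

Result: 847288609443
Multiplications needed: 6 (6 lines after 3^1)

3^25 = 847288609443. Using exponentiation by squaring, this requires 6 multiplications. The key idea: if the exponent is even, square the half-power; if odd, multiply by the base once.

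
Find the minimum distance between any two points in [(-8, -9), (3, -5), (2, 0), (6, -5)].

Computing all pairwise distances among 4 points:

d((-8, -9), (3, -5)) = 11.7047
d((-8, -9), (2, 0)) = 13.4536
d((-8, -9), (6, -5)) = 14.5602
d((3, -5), (2, 0)) = 5.099
d((3, -5), (6, -5)) = 3.0 <-- minimum
d((2, 0), (6, -5)) = 6.4031

Closest pair: (3, -5) and (6, -5) with distance 3.0

The closest pair is (3, -5) and (6, -5) with Euclidean distance 3.0. For 4 points, brute-force pairwise comparison is shown above. For large n, the divide-and-conquer algorithm (sort by x, recurse on halves, check the dividing strip) achieves O(n log n).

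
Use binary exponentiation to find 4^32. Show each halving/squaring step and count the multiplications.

Computing 4^32 by squaring (build up from 4^1; each line after the first costs one multiplication):

4^1 = 4
4^2 = (4^1)^2 = 4^2 = 16
4^4 = (4^2)^2 = 16^2 = 256
4^8 = (4^4)^2 = 256^2 = 65536
4^16 = (4^8)^2 = 65536^2 = 4294967296
4^32 = (4^16)^2 = 4294967296^2 = 18446744073709551616

Result: 18446744073709551616
Multiplications needed: 5 (5 lines after 4^1)

4^32 = 18446744073709551616. Using exponentiation by squaring, this requires 5 multiplications. The key idea: if the exponent is even, square the half-power; if odd, multiply by the base once.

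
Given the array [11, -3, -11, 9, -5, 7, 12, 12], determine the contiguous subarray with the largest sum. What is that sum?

Using Kadane's algorithm on [11, -3, -11, 9, -5, 7, 12, 12]:

Scanning through the array:
Position 1 (value -3): max_ending_here = 8, max_so_far = 11
Position 2 (value -11): max_ending_here = -3, max_so_far = 11
Position 3 (value 9): max_ending_here = 9, max_so_far = 11
Position 4 (value -5): max_ending_here = 4, max_so_far = 11
Position 5 (value 7): max_ending_here = 11, max_so_far = 11
Position 6 (value 12): max_ending_here = 23, max_so_far = 23
Position 7 (value 12): max_ending_here = 35, max_so_far = 35

Maximum subarray: [9, -5, 7, 12, 12]
Maximum sum: 35

The maximum subarray is [9, -5, 7, 12, 12] with sum 35. This subarray runs from index 3 to index 7.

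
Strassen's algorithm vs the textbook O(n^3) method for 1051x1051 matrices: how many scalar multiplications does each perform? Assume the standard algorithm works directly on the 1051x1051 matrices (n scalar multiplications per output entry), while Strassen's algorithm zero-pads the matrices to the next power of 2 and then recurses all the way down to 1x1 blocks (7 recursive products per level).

Matrix multiplication for 1051x1051 matrices:

Strassen's algorithm requires power-of-2 dimensions. Pad 1051x1051 to 2048x2048 (next power of 2).

Standard algorithm: 1051^3 = 1160935651 multiplications
Strassen's algorithm: 7^(log2(2048)) = 7^11 = 1977326743 multiplications
Difference: 1160935651 - 1977326743 = -816391092 (Strassen uses MORE here due to padding overhead — for small or just-over-power-of-2 n, padding can outweigh the per-level savings)

Standard: 1160935651 multiplications (1051^3). Strassen: 1977326743 multiplications (7^11, after padding to 2048x2048). Strassen reduces 8 recursive multiplications to 7 at each level.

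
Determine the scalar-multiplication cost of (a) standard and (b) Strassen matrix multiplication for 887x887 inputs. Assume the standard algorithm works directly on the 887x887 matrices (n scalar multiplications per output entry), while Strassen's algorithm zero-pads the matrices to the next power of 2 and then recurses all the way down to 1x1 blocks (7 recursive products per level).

Matrix multiplication for 887x887 matrices:

Strassen's algorithm requires power-of-2 dimensions. Pad 887x887 to 1024x1024 (next power of 2).

Standard algorithm: 887^3 = 697864103 multiplications
Strassen's algorithm: 7^(log2(1024)) = 7^10 = 282475249 multiplications
Savings: 697864103 - 282475249 = 415388854 multiplications

Standard: 697864103 multiplications (887^3). Strassen: 282475249 multiplications (7^10, after padding to 1024x1024). Strassen reduces 8 recursive multiplications to 7 at each level.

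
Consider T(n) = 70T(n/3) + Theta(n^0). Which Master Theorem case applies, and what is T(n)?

Master Theorem for T(n) = 70T(n/3) + O(n^0):

a = 70, b = 3, c = 0
log_b(a) = log_3(70) = 3.8671

Case 1: c = 0 < log_3(70) = 3.8671
T(n) = O(n^(log_3 70))

For T(n) = 70T(n/3) + O(n^0): log_3(70) = 3.8671. This is Case 1 of the Master Theorem (c < log_b(a), work dominated by leaves), giving O(n^(log_3 70)).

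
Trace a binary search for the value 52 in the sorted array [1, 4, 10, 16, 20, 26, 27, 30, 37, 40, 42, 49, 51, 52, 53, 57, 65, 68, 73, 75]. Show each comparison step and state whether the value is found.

Binary search for 52 in [1, 4, 10, 16, 20, 26, 27, 30, 37, 40, 42, 49, 51, 52, 53, 57, 65, 68, 73, 75]:

lo=0, hi=19, mid=9, arr[mid]=40 -> 40 < 52, search right half
lo=10, hi=19, mid=14, arr[mid]=53 -> 53 > 52, search left half
lo=10, hi=13, mid=11, arr[mid]=49 -> 49 < 52, search right half
lo=12, hi=13, mid=12, arr[mid]=51 -> 51 < 52, search right half
lo=13, hi=13, mid=13, arr[mid]=52 -> Found target at index 13!

Binary search finds 52 at index 13 after 5 comparisons. The search repeatedly halves the search space by comparing with the middle element.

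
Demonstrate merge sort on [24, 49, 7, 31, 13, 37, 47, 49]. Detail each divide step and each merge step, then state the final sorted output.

Merge sort trace:

Split: [24, 49, 7, 31, 13, 37, 47, 49] -> [24, 49, 7, 31] and [13, 37, 47, 49]
  Split: [24, 49, 7, 31] -> [24, 49] and [7, 31]
    Split: [24, 49] -> [24] and [49]
    Merge: [24] + [49] -> [24, 49]
    Split: [7, 31] -> [7] and [31]
    Merge: [7] + [31] -> [7, 31]
  Merge: [24, 49] + [7, 31] -> [7, 24, 31, 49]
  Split: [13, 37, 47, 49] -> [13, 37] and [47, 49]
    Split: [13, 37] -> [13] and [37]
    Merge: [13] + [37] -> [13, 37]
    Split: [47, 49] -> [47] and [49]
    Merge: [47] + [49] -> [47, 49]
  Merge: [13, 37] + [47, 49] -> [13, 37, 47, 49]
Merge: [7, 24, 31, 49] + [13, 37, 47, 49] -> [7, 13, 24, 31, 37, 47, 49, 49]

Final sorted array: [7, 13, 24, 31, 37, 47, 49, 49]

The merge sort proceeds by recursively splitting the array and merging sorted halves.
After all merges, the sorted array is [7, 13, 24, 31, 37, 47, 49, 49].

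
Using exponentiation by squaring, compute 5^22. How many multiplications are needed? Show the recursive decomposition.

Computing 5^22 by squaring (build up from 5^1; each line after the first costs one multiplication):

5^1 = 5
5^2 = (5^1)^2 = 5^2 = 25
5^4 = (5^2)^2 = 25^2 = 625
5^5 = 5 * 5^4 = 5 * 625 = 3125
5^10 = (5^5)^2 = 3125^2 = 9765625
5^11 = 5 * 5^10 = 5 * 9765625 = 48828125
5^22 = (5^11)^2 = 48828125^2 = 2384185791015625

Result: 2384185791015625
Multiplications needed: 6 (6 lines after 5^1)

5^22 = 2384185791015625. Using exponentiation by squaring, this requires 6 multiplications. The key idea: if the exponent is even, square the half-power; if odd, multiply by the base once.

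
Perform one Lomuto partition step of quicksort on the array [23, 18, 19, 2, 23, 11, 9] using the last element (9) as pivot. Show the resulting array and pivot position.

Lomuto partition with pivot = 9:

Initial array: [23, 18, 19, 2, 23, 11, 9]

arr[0]=23 > 9: no swap
arr[1]=18 > 9: no swap
arr[2]=19 > 9: no swap
arr[3]=2 <= 9: swap with position 0, array becomes [2, 18, 19, 23, 23, 11, 9]
arr[4]=23 > 9: no swap
arr[5]=11 > 9: no swap

Place pivot at position 1: [2, 9, 19, 23, 23, 11, 18]
Pivot position: 1

After partitioning with pivot 9, the array becomes [2, 9, 19, 23, 23, 11, 18]. The pivot is placed at index 1. All elements to the left of the pivot are <= 9, and all elements to the right are > 9.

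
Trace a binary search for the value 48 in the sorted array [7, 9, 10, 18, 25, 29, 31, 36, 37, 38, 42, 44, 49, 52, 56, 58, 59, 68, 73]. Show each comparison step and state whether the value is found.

Binary search for 48 in [7, 9, 10, 18, 25, 29, 31, 36, 37, 38, 42, 44, 49, 52, 56, 58, 59, 68, 73]:

lo=0, hi=18, mid=9, arr[mid]=38 -> 38 < 48, search right half
lo=10, hi=18, mid=14, arr[mid]=56 -> 56 > 48, search left half
lo=10, hi=13, mid=11, arr[mid]=44 -> 44 < 48, search right half
lo=12, hi=13, mid=12, arr[mid]=49 -> 49 > 48, search left half
lo=12 > hi=11, target 48 not found

Binary search determines that 48 is not in the array after 4 comparisons. The search space was exhausted without finding the target.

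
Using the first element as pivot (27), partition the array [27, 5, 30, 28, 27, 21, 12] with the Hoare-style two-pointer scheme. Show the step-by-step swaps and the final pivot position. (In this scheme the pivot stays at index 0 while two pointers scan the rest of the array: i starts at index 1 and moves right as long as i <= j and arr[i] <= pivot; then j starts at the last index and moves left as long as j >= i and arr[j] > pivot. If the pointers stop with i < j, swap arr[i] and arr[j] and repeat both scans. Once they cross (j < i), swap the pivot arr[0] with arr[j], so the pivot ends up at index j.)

Hoare-style two-pointer partition with pivot = 27:

Initial array: [27, 5, 30, 28, 27, 21, 12]

Pointers start at i = 1, j = 6.
i stops at index 2 (arr[2]=30 > 27), j stops at index 6 (arr[6]=12 <= 27): swap arr[2] and arr[6], array becomes [27, 5, 12, 28, 27, 21, 30]
i stops at index 3 (arr[3]=28 > 27), j stops at index 5 (arr[5]=21 <= 27): swap arr[3] and arr[5], array becomes [27, 5, 12, 21, 27, 28, 30]
i ends at 5, j ends at 4: the pointers have crossed (j < i), so scanning stops.

Swap pivot arr[0] with arr[4] to place pivot at position 4: [27, 5, 12, 21, 27, 28, 30]
Pivot position: 4

After partitioning with pivot 27, the array becomes [27, 5, 12, 21, 27, 28, 30]. The pivot is placed at index 4. All elements to the left of the pivot are <= 27, and all elements to the right are > 27.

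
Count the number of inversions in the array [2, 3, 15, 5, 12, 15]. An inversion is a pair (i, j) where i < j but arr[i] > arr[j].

Finding inversions in [2, 3, 15, 5, 12, 15]:

(2, 3): arr[2]=15 > arr[3]=5
(2, 4): arr[2]=15 > arr[4]=12

Total inversions: 2

The array has 2 inversion(s): (2,3), (2,4). Each pair (i,j) satisfies i < j and arr[i] > arr[j].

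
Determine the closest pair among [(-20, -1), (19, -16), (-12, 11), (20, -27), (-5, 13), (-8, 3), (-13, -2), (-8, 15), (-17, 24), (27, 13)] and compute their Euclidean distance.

Computing all pairwise distances among 10 points:

d((-20, -1), (19, -16)) = 41.7852
d((-20, -1), (-12, 11)) = 14.4222
d((-20, -1), (20, -27)) = 47.7074
d((-20, -1), (-5, 13)) = 20.5183
d((-20, -1), (-8, 3)) = 12.6491
d((-20, -1), (-13, -2)) = 7.0711
d((-20, -1), (-8, 15)) = 20.0
d((-20, -1), (-17, 24)) = 25.1794
d((-20, -1), (27, 13)) = 49.0408
d((19, -16), (-12, 11)) = 41.1096
d((19, -16), (20, -27)) = 11.0454
d((19, -16), (-5, 13)) = 37.6431
d((19, -16), (-8, 3)) = 33.0151
d((19, -16), (-13, -2)) = 34.9285
d((19, -16), (-8, 15)) = 41.1096
d((19, -16), (-17, 24)) = 53.8145
d((19, -16), (27, 13)) = 30.0832
d((-12, 11), (20, -27)) = 49.679
d((-12, 11), (-5, 13)) = 7.2801
d((-12, 11), (-8, 3)) = 8.9443
d((-12, 11), (-13, -2)) = 13.0384
d((-12, 11), (-8, 15)) = 5.6569
d((-12, 11), (-17, 24)) = 13.9284
d((-12, 11), (27, 13)) = 39.0512
d((20, -27), (-5, 13)) = 47.1699
d((20, -27), (-8, 3)) = 41.0366
d((20, -27), (-13, -2)) = 41.4005
d((20, -27), (-8, 15)) = 50.4777
d((20, -27), (-17, 24)) = 63.0079
d((20, -27), (27, 13)) = 40.6079
d((-5, 13), (-8, 3)) = 10.4403
d((-5, 13), (-13, -2)) = 17.0
d((-5, 13), (-8, 15)) = 3.6056 <-- minimum
d((-5, 13), (-17, 24)) = 16.2788
d((-5, 13), (27, 13)) = 32.0
d((-8, 3), (-13, -2)) = 7.0711
d((-8, 3), (-8, 15)) = 12.0
d((-8, 3), (-17, 24)) = 22.8473
d((-8, 3), (27, 13)) = 36.4005
d((-13, -2), (-8, 15)) = 17.72
d((-13, -2), (-17, 24)) = 26.3059
d((-13, -2), (27, 13)) = 42.72
d((-8, 15), (-17, 24)) = 12.7279
d((-8, 15), (27, 13)) = 35.0571
d((-17, 24), (27, 13)) = 45.3542

Closest pair: (-5, 13) and (-8, 15) with distance 3.6056

The closest pair is (-5, 13) and (-8, 15) with Euclidean distance 3.6056. For 10 points, brute-force pairwise comparison is shown above. For large n, the divide-and-conquer algorithm (sort by x, recurse on halves, check the dividing strip) achieves O(n log n).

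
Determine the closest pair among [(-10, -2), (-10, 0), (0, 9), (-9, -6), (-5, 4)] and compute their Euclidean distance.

Computing all pairwise distances among 5 points:

d((-10, -2), (-10, 0)) = 2.0 <-- minimum
d((-10, -2), (0, 9)) = 14.8661
d((-10, -2), (-9, -6)) = 4.1231
d((-10, -2), (-5, 4)) = 7.8102
d((-10, 0), (0, 9)) = 13.4536
d((-10, 0), (-9, -6)) = 6.0828
d((-10, 0), (-5, 4)) = 6.4031
d((0, 9), (-9, -6)) = 17.4929
d((0, 9), (-5, 4)) = 7.0711
d((-9, -6), (-5, 4)) = 10.7703

Closest pair: (-10, -2) and (-10, 0) with distance 2.0

The closest pair is (-10, -2) and (-10, 0) with Euclidean distance 2.0. For 5 points, brute-force pairwise comparison is shown above. For large n, the divide-and-conquer algorithm (sort by x, recurse on halves, check the dividing strip) achieves O(n log n).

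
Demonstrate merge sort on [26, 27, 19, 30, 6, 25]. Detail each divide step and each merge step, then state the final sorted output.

Merge sort trace:

Split: [26, 27, 19, 30, 6, 25] -> [26, 27, 19] and [30, 6, 25]
  Split: [26, 27, 19] -> [26] and [27, 19]
    Split: [27, 19] -> [27] and [19]
    Merge: [27] + [19] -> [19, 27]
  Merge: [26] + [19, 27] -> [19, 26, 27]
  Split: [30, 6, 25] -> [30] and [6, 25]
    Split: [6, 25] -> [6] and [25]
    Merge: [6] + [25] -> [6, 25]
  Merge: [30] + [6, 25] -> [6, 25, 30]
Merge: [19, 26, 27] + [6, 25, 30] -> [6, 19, 25, 26, 27, 30]

Final sorted array: [6, 19, 25, 26, 27, 30]

The merge sort proceeds by recursively splitting the array and merging sorted halves.
After all merges, the sorted array is [6, 19, 25, 26, 27, 30].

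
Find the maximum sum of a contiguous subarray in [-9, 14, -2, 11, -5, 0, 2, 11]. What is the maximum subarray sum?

Using Kadane's algorithm on [-9, 14, -2, 11, -5, 0, 2, 11]:

Scanning through the array:
Position 1 (value 14): max_ending_here = 14, max_so_far = 14
Position 2 (value -2): max_ending_here = 12, max_so_far = 14
Position 3 (value 11): max_ending_here = 23, max_so_far = 23
Position 4 (value -5): max_ending_here = 18, max_so_far = 23
Position 5 (value 0): max_ending_here = 18, max_so_far = 23
Position 6 (value 2): max_ending_here = 20, max_so_far = 23
Position 7 (value 11): max_ending_here = 31, max_so_far = 31

Maximum subarray: [14, -2, 11, -5, 0, 2, 11]
Maximum sum: 31

The maximum subarray is [14, -2, 11, -5, 0, 2, 11] with sum 31. This subarray runs from index 1 to index 7.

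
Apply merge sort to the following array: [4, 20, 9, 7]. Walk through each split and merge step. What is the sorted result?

Merge sort trace:

Split: [4, 20, 9, 7] -> [4, 20] and [9, 7]
  Split: [4, 20] -> [4] and [20]
  Merge: [4] + [20] -> [4, 20]
  Split: [9, 7] -> [9] and [7]
  Merge: [9] + [7] -> [7, 9]
Merge: [4, 20] + [7, 9] -> [4, 7, 9, 20]

Final sorted array: [4, 7, 9, 20]

The merge sort proceeds by recursively splitting the array and merging sorted halves.
After all merges, the sorted array is [4, 7, 9, 20].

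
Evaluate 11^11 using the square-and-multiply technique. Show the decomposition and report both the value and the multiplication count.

Computing 11^11 by squaring (build up from 11^1; each line after the first costs one multiplication):

11^1 = 11
11^2 = (11^1)^2 = 11^2 = 121
11^4 = (11^2)^2 = 121^2 = 14641
11^5 = 11 * 11^4 = 11 * 14641 = 161051
11^10 = (11^5)^2 = 161051^2 = 25937424601
11^11 = 11 * 11^10 = 11 * 25937424601 = 285311670611

Result: 285311670611
Multiplications needed: 5 (5 lines after 11^1)

11^11 = 285311670611. Using exponentiation by squaring, this requires 5 multiplications. The key idea: if the exponent is even, square the half-power; if odd, multiply by the base once.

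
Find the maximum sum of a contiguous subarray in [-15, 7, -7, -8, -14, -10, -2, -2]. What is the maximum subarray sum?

Using Kadane's algorithm on [-15, 7, -7, -8, -14, -10, -2, -2]:

Scanning through the array:
Position 1 (value 7): max_ending_here = 7, max_so_far = 7
Position 2 (value -7): max_ending_here = 0, max_so_far = 7
Position 3 (value -8): max_ending_here = -8, max_so_far = 7
Position 4 (value -14): max_ending_here = -14, max_so_far = 7
Position 5 (value -10): max_ending_here = -10, max_so_far = 7
Position 6 (value -2): max_ending_here = -2, max_so_far = 7
Position 7 (value -2): max_ending_here = -2, max_so_far = 7

Maximum subarray: [7]
Maximum sum: 7

The maximum subarray is [7] with sum 7. This subarray runs from index 1 to index 1.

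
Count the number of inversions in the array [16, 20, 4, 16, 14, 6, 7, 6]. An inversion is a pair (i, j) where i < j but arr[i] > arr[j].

Finding inversions in [16, 20, 4, 16, 14, 6, 7, 6]:

(0, 2): arr[0]=16 > arr[2]=4
(0, 4): arr[0]=16 > arr[4]=14
(0, 5): arr[0]=16 > arr[5]=6
(0, 6): arr[0]=16 > arr[6]=7
(0, 7): arr[0]=16 > arr[7]=6
(1, 2): arr[1]=20 > arr[2]=4
(1, 3): arr[1]=20 > arr[3]=16
(1, 4): arr[1]=20 > arr[4]=14
(1, 5): arr[1]=20 > arr[5]=6
(1, 6): arr[1]=20 > arr[6]=7
(1, 7): arr[1]=20 > arr[7]=6
(3, 4): arr[3]=16 > arr[4]=14
(3, 5): arr[3]=16 > arr[5]=6
(3, 6): arr[3]=16 > arr[6]=7
(3, 7): arr[3]=16 > arr[7]=6
(4, 5): arr[4]=14 > arr[5]=6
(4, 6): arr[4]=14 > arr[6]=7
(4, 7): arr[4]=14 > arr[7]=6
(6, 7): arr[6]=7 > arr[7]=6

Total inversions: 19

The array has 19 inversion(s): (0,2), (0,4), (0,5), (0,6), (0,7), (1,2), (1,3), (1,4), (1,5), (1,6), (1,7), (3,4), (3,5), (3,6), (3,7), (4,5), (4,6), (4,7), (6,7). Each pair (i,j) satisfies i < j and arr[i] > arr[j].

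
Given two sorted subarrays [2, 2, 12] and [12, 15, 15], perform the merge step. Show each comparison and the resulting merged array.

Merging process:

Compare 2 vs 12: take 2 from left. Merged: [2]
Compare 2 vs 12: take 2 from left. Merged: [2, 2]
Compare 12 vs 12: take 12 from left. Merged: [2, 2, 12]
Append remaining from right: [12, 15, 15]. Merged: [2, 2, 12, 12, 15, 15]

Final merged array: [2, 2, 12, 12, 15, 15]
Total comparisons: 3

The merged array is [2, 2, 12, 12, 15, 15], requiring 3 comparisons. The merge step runs in O(n) time where n is the total number of elements.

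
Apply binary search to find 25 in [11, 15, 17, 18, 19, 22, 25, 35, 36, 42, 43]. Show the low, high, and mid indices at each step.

Binary search for 25 in [11, 15, 17, 18, 19, 22, 25, 35, 36, 42, 43]:

lo=0, hi=10, mid=5, arr[mid]=22 -> 22 < 25, search right half
lo=6, hi=10, mid=8, arr[mid]=36 -> 36 > 25, search left half
lo=6, hi=7, mid=6, arr[mid]=25 -> Found target at index 6!

Binary search finds 25 at index 6 after 3 comparisons. The search repeatedly halves the search space by comparing with the middle element.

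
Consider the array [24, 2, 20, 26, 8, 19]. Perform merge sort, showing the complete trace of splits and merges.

Merge sort trace:

Split: [24, 2, 20, 26, 8, 19] -> [24, 2, 20] and [26, 8, 19]
  Split: [24, 2, 20] -> [24] and [2, 20]
    Split: [2, 20] -> [2] and [20]
    Merge: [2] + [20] -> [2, 20]
  Merge: [24] + [2, 20] -> [2, 20, 24]
  Split: [26, 8, 19] -> [26] and [8, 19]
    Split: [8, 19] -> [8] and [19]
    Merge: [8] + [19] -> [8, 19]
  Merge: [26] + [8, 19] -> [8, 19, 26]
Merge: [2, 20, 24] + [8, 19, 26] -> [2, 8, 19, 20, 24, 26]

Final sorted array: [2, 8, 19, 20, 24, 26]

The merge sort proceeds by recursively splitting the array and merging sorted halves.
After all merges, the sorted array is [2, 8, 19, 20, 24, 26].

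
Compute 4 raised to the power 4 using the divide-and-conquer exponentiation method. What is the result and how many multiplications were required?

Computing 4^4 by squaring (build up from 4^1; each line after the first costs one multiplication):

4^1 = 4
4^2 = (4^1)^2 = 4^2 = 16
4^4 = (4^2)^2 = 16^2 = 256

Result: 256
Multiplications needed: 2 (2 lines after 4^1)

4^4 = 256. Using exponentiation by squaring, this requires 2 multiplications. The key idea: if the exponent is even, square the half-power; if odd, multiply by the base once.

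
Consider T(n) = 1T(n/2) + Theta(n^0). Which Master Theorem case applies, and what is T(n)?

Master Theorem for T(n) = 1T(n/2) + O(n^0):

a = 1, b = 2, c = 0
log_b(a) = log_2(1) = 0.0000

Case 2: c = 0 = log_2(1) = 0.0000
T(n) = O(n^0 log n) = O(log n)

For T(n) = 1T(n/2) + O(n^0): log_2(1) = 0.0000. This is Case 2 of the Master Theorem (c = log_b(a), equal work at all levels), giving O(log n).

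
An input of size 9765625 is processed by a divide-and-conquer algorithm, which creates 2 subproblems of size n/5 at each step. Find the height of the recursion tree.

For divide and conquer with division factor 5:

Problem sizes at each level:
Level 0: 9765625
Level 1: 1953125
Level 2: 390625
Level 3: 78125
Level 4: 15625
Level 5: 3125
Level 6: 625
Level 7: 125
Level 8: 25
Level 9: 5
Level 10: 1

The root is level 0 and the size-1 base case is level 10 (the tree spans levels 0 through 10, i.e. 11 levels counting the root), so the depth is the number of divisions: log_5(9765625) = 10

The recursion tree depth is log_5(9765625) = 10. At each level, the problem size is divided by 5, so it takes 10 divisions to reduce to a base case of size 1. The algorithm makes 2 recursive calls at each level.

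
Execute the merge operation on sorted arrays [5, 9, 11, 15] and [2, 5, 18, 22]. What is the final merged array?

Merging process:

Compare 5 vs 2: take 2 from right. Merged: [2]
Compare 5 vs 5: take 5 from left. Merged: [2, 5]
Compare 9 vs 5: take 5 from right. Merged: [2, 5, 5]
Compare 9 vs 18: take 9 from left. Merged: [2, 5, 5, 9]
Compare 11 vs 18: take 11 from left. Merged: [2, 5, 5, 9, 11]
Compare 15 vs 18: take 15 from left. Merged: [2, 5, 5, 9, 11, 15]
Append remaining from right: [18, 22]. Merged: [2, 5, 5, 9, 11, 15, 18, 22]

Final merged array: [2, 5, 5, 9, 11, 15, 18, 22]
Total comparisons: 6

The merged array is [2, 5, 5, 9, 11, 15, 18, 22], requiring 6 comparisons. The merge step runs in O(n) time where n is the total number of elements.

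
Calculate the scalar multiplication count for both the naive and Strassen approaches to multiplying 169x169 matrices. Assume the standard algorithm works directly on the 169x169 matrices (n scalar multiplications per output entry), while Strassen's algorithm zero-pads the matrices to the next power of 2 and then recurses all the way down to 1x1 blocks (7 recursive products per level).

Matrix multiplication for 169x169 matrices:

Strassen's algorithm requires power-of-2 dimensions. Pad 169x169 to 256x256 (next power of 2).

Standard algorithm: 169^3 = 4826809 multiplications
Strassen's algorithm: 7^(log2(256)) = 7^8 = 5764801 multiplications
Difference: 4826809 - 5764801 = -937992 (Strassen uses MORE here due to padding overhead — for small or just-over-power-of-2 n, padding can outweigh the per-level savings)

Standard: 4826809 multiplications (169^3). Strassen: 5764801 multiplications (7^8, after padding to 256x256). Strassen reduces 8 recursive multiplications to 7 at each level.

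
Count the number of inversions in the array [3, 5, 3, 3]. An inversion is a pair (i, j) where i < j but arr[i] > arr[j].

Finding inversions in [3, 5, 3, 3]:

(1, 2): arr[1]=5 > arr[2]=3
(1, 3): arr[1]=5 > arr[3]=3

Total inversions: 2

The array has 2 inversion(s): (1,2), (1,3). Each pair (i,j) satisfies i < j and arr[i] > arr[j].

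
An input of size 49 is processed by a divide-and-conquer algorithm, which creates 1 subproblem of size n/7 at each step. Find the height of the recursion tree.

For divide and conquer with division factor 7:

Problem sizes at each level:
Level 0: 49
Level 1: 7
Level 2: 1

The root is level 0 and the size-1 base case is level 2 (the tree spans levels 0 through 2, i.e. 3 levels counting the root), so the depth is the number of divisions: log_7(49) = 2

The recursion tree depth is log_7(49) = 2. At each level, the problem size is divided by 7, so it takes 2 divisions to reduce to a base case of size 1. The algorithm makes 1 recursive call at each level.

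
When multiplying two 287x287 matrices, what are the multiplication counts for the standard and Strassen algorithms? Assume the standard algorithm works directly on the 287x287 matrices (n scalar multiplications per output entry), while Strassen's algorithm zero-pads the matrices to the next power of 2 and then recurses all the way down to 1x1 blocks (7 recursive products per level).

Matrix multiplication for 287x287 matrices:

Strassen's algorithm requires power-of-2 dimensions. Pad 287x287 to 512x512 (next power of 2).

Standard algorithm: 287^3 = 23639903 multiplications
Strassen's algorithm: 7^(log2(512)) = 7^9 = 40353607 multiplications
Difference: 23639903 - 40353607 = -16713704 (Strassen uses MORE here due to padding overhead — for small or just-over-power-of-2 n, padding can outweigh the per-level savings)

Standard: 23639903 multiplications (287^3). Strassen: 40353607 multiplications (7^9, after padding to 512x512). Strassen reduces 8 recursive multiplications to 7 at each level.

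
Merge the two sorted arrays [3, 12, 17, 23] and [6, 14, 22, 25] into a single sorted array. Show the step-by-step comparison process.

Merging process:

Compare 3 vs 6: take 3 from left. Merged: [3]
Compare 12 vs 6: take 6 from right. Merged: [3, 6]
Compare 12 vs 14: take 12 from left. Merged: [3, 6, 12]
Compare 17 vs 14: take 14 from right. Merged: [3, 6, 12, 14]
Compare 17 vs 22: take 17 from left. Merged: [3, 6, 12, 14, 17]
Compare 23 vs 22: take 22 from right. Merged: [3, 6, 12, 14, 17, 22]
Compare 23 vs 25: take 23 from left. Merged: [3, 6, 12, 14, 17, 22, 23]
Append remaining from right: [25]. Merged: [3, 6, 12, 14, 17, 22, 23, 25]

Final merged array: [3, 6, 12, 14, 17, 22, 23, 25]
Total comparisons: 7

The merged array is [3, 6, 12, 14, 17, 22, 23, 25], requiring 7 comparisons. The merge step runs in O(n) time where n is the total number of elements.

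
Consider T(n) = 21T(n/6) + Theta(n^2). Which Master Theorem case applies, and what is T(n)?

Master Theorem for T(n) = 21T(n/6) + O(n^2):

a = 21, b = 6, c = 2
log_b(a) = log_6(21) = 1.6992

Case 3: c = 2 > log_6(21) = 1.6992
T(n) = O(n^2) = O(n^2)

For T(n) = 21T(n/6) + O(n^2): log_6(21) = 1.6992. This is Case 3 of the Master Theorem (c > log_b(a), work dominated by root), giving O(n^2).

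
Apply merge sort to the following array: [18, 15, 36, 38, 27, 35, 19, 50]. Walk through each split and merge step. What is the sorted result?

Merge sort trace:

Split: [18, 15, 36, 38, 27, 35, 19, 50] -> [18, 15, 36, 38] and [27, 35, 19, 50]
  Split: [18, 15, 36, 38] -> [18, 15] and [36, 38]
    Split: [18, 15] -> [18] and [15]
    Merge: [18] + [15] -> [15, 18]
    Split: [36, 38] -> [36] and [38]
    Merge: [36] + [38] -> [36, 38]
  Merge: [15, 18] + [36, 38] -> [15, 18, 36, 38]
  Split: [27, 35, 19, 50] -> [27, 35] and [19, 50]
    Split: [27, 35] -> [27] and [35]
    Merge: [27] + [35] -> [27, 35]
    Split: [19, 50] -> [19] and [50]
    Merge: [19] + [50] -> [19, 50]
  Merge: [27, 35] + [19, 50] -> [19, 27, 35, 50]
Merge: [15, 18, 36, 38] + [19, 27, 35, 50] -> [15, 18, 19, 27, 35, 36, 38, 50]

Final sorted array: [15, 18, 19, 27, 35, 36, 38, 50]

The merge sort proceeds by recursively splitting the array and merging sorted halves.
After all merges, the sorted array is [15, 18, 19, 27, 35, 36, 38, 50].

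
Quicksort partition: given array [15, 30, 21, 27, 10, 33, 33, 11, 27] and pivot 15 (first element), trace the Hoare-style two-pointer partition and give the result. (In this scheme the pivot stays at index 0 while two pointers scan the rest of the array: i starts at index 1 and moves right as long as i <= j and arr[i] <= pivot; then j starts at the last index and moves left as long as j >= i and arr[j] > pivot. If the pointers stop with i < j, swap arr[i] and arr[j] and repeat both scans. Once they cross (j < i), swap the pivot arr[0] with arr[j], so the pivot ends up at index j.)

Hoare-style two-pointer partition with pivot = 15:

Initial array: [15, 30, 21, 27, 10, 33, 33, 11, 27]

Pointers start at i = 1, j = 8.
i stops at index 1 (arr[1]=30 > 15), j stops at index 7 (arr[7]=11 <= 15): swap arr[1] and arr[7], array becomes [15, 11, 21, 27, 10, 33, 33, 30, 27]
i stops at index 2 (arr[2]=21 > 15), j stops at index 4 (arr[4]=10 <= 15): swap arr[2] and arr[4], array becomes [15, 11, 10, 27, 21, 33, 33, 30, 27]
i ends at 3, j ends at 2: the pointers have crossed (j < i), so scanning stops.

Swap pivot arr[0] with arr[2] to place pivot at position 2: [10, 11, 15, 27, 21, 33, 33, 30, 27]
Pivot position: 2

After partitioning with pivot 15, the array becomes [10, 11, 15, 27, 21, 33, 33, 30, 27]. The pivot is placed at index 2. All elements to the left of the pivot are <= 15, and all elements to the right are > 15.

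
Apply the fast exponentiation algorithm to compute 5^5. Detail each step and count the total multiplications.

Computing 5^5 by squaring (build up from 5^1; each line after the first costs one multiplication):

5^1 = 5
5^2 = (5^1)^2 = 5^2 = 25
5^4 = (5^2)^2 = 25^2 = 625
5^5 = 5 * 5^4 = 5 * 625 = 3125

Result: 3125
Multiplications needed: 3 (3 lines after 5^1)

5^5 = 3125. Using exponentiation by squaring, this requires 3 multiplications. The key idea: if the exponent is even, square the half-power; if odd, multiply by the base once.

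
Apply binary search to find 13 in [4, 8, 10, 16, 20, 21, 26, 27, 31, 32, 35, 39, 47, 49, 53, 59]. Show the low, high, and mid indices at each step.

Binary search for 13 in [4, 8, 10, 16, 20, 21, 26, 27, 31, 32, 35, 39, 47, 49, 53, 59]:

lo=0, hi=15, mid=7, arr[mid]=27 -> 27 > 13, search left half
lo=0, hi=6, mid=3, arr[mid]=16 -> 16 > 13, search left half
lo=0, hi=2, mid=1, arr[mid]=8 -> 8 < 13, search right half
lo=2, hi=2, mid=2, arr[mid]=10 -> 10 < 13, search right half
lo=3 > hi=2, target 13 not found

Binary search determines that 13 is not in the array after 4 comparisons. The search space was exhausted without finding the target.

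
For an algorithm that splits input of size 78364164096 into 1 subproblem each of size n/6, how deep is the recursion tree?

For divide and conquer with division factor 6:

Problem sizes at each level:
Level 0: 78364164096
Level 1: 13060694016
Level 2: 2176782336
Level 3: 362797056
Level 4: 60466176
Level 5: 10077696
Level 6: 1679616
Level 7: 279936
Level 8: 46656
Level 9: 7776
Level 10: 1296
Level 11: 216
Level 12: 36
Level 13: 6
Level 14: 1

The root is level 0 and the size-1 base case is level 14 (the tree spans levels 0 through 14, i.e. 15 levels counting the root), so the depth is the number of divisions: log_6(78364164096) = 14

The recursion tree depth is log_6(78364164096) = 14. At each level, the problem size is divided by 6, so it takes 14 divisions to reduce to a base case of size 1. The algorithm makes 1 recursive call at each level.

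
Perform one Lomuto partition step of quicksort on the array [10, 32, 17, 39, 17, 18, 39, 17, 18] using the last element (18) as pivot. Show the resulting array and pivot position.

Lomuto partition with pivot = 18:

Initial array: [10, 32, 17, 39, 17, 18, 39, 17, 18]

arr[0]=10 <= 18: swap with position 0, array becomes [10, 32, 17, 39, 17, 18, 39, 17, 18]
arr[1]=32 > 18: no swap
arr[2]=17 <= 18: swap with position 1, array becomes [10, 17, 32, 39, 17, 18, 39, 17, 18]
arr[3]=39 > 18: no swap
arr[4]=17 <= 18: swap with position 2, array becomes [10, 17, 17, 39, 32, 18, 39, 17, 18]
arr[5]=18 <= 18: swap with position 3, array becomes [10, 17, 17, 18, 32, 39, 39, 17, 18]
arr[6]=39 > 18: no swap
arr[7]=17 <= 18: swap with position 4, array becomes [10, 17, 17, 18, 17, 39, 39, 32, 18]

Place pivot at position 5: [10, 17, 17, 18, 17, 18, 39, 32, 39]
Pivot position: 5

After partitioning with pivot 18, the array becomes [10, 17, 17, 18, 17, 18, 39, 32, 39]. The pivot is placed at index 5. All elements to the left of the pivot are <= 18, and all elements to the right are > 18.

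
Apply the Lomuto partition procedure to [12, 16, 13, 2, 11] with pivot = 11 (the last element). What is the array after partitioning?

Lomuto partition with pivot = 11:

Initial array: [12, 16, 13, 2, 11]

arr[0]=12 > 11: no swap
arr[1]=16 > 11: no swap
arr[2]=13 > 11: no swap
arr[3]=2 <= 11: swap with position 0, array becomes [2, 16, 13, 12, 11]

Place pivot at position 1: [2, 11, 13, 12, 16]
Pivot position: 1

After partitioning with pivot 11, the array becomes [2, 11, 13, 12, 16]. The pivot is placed at index 1. All elements to the left of the pivot are <= 11, and all elements to the right are > 11.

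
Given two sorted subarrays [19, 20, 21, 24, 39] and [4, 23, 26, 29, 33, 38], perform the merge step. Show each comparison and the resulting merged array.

Merging process:

Compare 19 vs 4: take 4 from right. Merged: [4]
Compare 19 vs 23: take 19 from left. Merged: [4, 19]
Compare 20 vs 23: take 20 from left. Merged: [4, 19, 20]
Compare 21 vs 23: take 21 from left. Merged: [4, 19, 20, 21]
Compare 24 vs 23: take 23 from right. Merged: [4, 19, 20, 21, 23]
Compare 24 vs 26: take 24 from left. Merged: [4, 19, 20, 21, 23, 24]
Compare 39 vs 26: take 26 from right. Merged: [4, 19, 20, 21, 23, 24, 26]
Compare 39 vs 29: take 29 from right. Merged: [4, 19, 20, 21, 23, 24, 26, 29]
Compare 39 vs 33: take 33 from right. Merged: [4, 19, 20, 21, 23, 24, 26, 29, 33]
Compare 39 vs 38: take 38 from right. Merged: [4, 19, 20, 21, 23, 24, 26, 29, 33, 38]
Append remaining from left: [39]. Merged: [4, 19, 20, 21, 23, 24, 26, 29, 33, 38, 39]

Final merged array: [4, 19, 20, 21, 23, 24, 26, 29, 33, 38, 39]
Total comparisons: 10

The merged array is [4, 19, 20, 21, 23, 24, 26, 29, 33, 38, 39], requiring 10 comparisons. The merge step runs in O(n) time where n is the total number of elements.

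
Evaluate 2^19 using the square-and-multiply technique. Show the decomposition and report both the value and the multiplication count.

Computing 2^19 by squaring (build up from 2^1; each line after the first costs one multiplication):

2^1 = 2
2^2 = (2^1)^2 = 2^2 = 4
2^4 = (2^2)^2 = 4^2 = 16
2^8 = (2^4)^2 = 16^2 = 256
2^9 = 2 * 2^8 = 2 * 256 = 512
2^18 = (2^9)^2 = 512^2 = 262144
2^19 = 2 * 2^18 = 2 * 262144 = 524288

Result: 524288
Multiplications needed: 6 (6 lines after 2^1)

2^19 = 524288. Using exponentiation by squaring, this requires 6 multiplications. The key idea: if the exponent is even, square the half-power; if odd, multiply by the base once.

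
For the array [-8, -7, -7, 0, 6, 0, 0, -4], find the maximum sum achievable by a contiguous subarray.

Using Kadane's algorithm on [-8, -7, -7, 0, 6, 0, 0, -4]:

Scanning through the array:
Position 1 (value -7): max_ending_here = -7, max_so_far = -7
Position 2 (value -7): max_ending_here = -7, max_so_far = -7
Position 3 (value 0): max_ending_here = 0, max_so_far = 0
Position 4 (value 6): max_ending_here = 6, max_so_far = 6
Position 5 (value 0): max_ending_here = 6, max_so_far = 6
Position 6 (value 0): max_ending_here = 6, max_so_far = 6
Position 7 (value -4): max_ending_here = 2, max_so_far = 6

Maximum subarray: [0, 6]
Maximum sum: 6

The maximum subarray is [0, 6] with sum 6. This subarray runs from index 3 to index 4.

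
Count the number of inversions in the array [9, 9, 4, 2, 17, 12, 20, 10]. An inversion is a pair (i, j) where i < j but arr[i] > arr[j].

Finding inversions in [9, 9, 4, 2, 17, 12, 20, 10]:

(0, 2): arr[0]=9 > arr[2]=4
(0, 3): arr[0]=9 > arr[3]=2
(1, 2): arr[1]=9 > arr[2]=4
(1, 3): arr[1]=9 > arr[3]=2
(2, 3): arr[2]=4 > arr[3]=2
(4, 5): arr[4]=17 > arr[5]=12
(4, 7): arr[4]=17 > arr[7]=10
(5, 7): arr[5]=12 > arr[7]=10
(6, 7): arr[6]=20 > arr[7]=10

Total inversions: 9

The array has 9 inversion(s): (0,2), (0,3), (1,2), (1,3), (2,3), (4,5), (4,7), (5,7), (6,7). Each pair (i,j) satisfies i < j and arr[i] > arr[j].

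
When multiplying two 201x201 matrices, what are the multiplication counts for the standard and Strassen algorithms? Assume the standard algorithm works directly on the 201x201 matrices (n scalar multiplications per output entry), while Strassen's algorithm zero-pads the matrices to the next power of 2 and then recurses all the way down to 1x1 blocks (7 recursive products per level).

Matrix multiplication for 201x201 matrices:

Strassen's algorithm requires power-of-2 dimensions. Pad 201x201 to 256x256 (next power of 2).

Standard algorithm: 201^3 = 8120601 multiplications
Strassen's algorithm: 7^(log2(256)) = 7^8 = 5764801 multiplications
Savings: 8120601 - 5764801 = 2355800 multiplications

Standard: 8120601 multiplications (201^3). Strassen: 5764801 multiplications (7^8, after padding to 256x256). Strassen reduces 8 recursive multiplications to 7 at each level.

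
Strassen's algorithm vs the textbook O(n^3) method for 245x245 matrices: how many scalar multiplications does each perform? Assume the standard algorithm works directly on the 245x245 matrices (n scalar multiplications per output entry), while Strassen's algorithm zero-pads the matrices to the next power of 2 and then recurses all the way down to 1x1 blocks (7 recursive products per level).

Matrix multiplication for 245x245 matrices:

Strassen's algorithm requires power-of-2 dimensions. Pad 245x245 to 256x256 (next power of 2).

Standard algorithm: 245^3 = 14706125 multiplications
Strassen's algorithm: 7^(log2(256)) = 7^8 = 5764801 multiplications
Savings: 14706125 - 5764801 = 8941324 multiplications

Standard: 14706125 multiplications (245^3). Strassen: 5764801 multiplications (7^8, after padding to 256x256). Strassen reduces 8 recursive multiplications to 7 at each level.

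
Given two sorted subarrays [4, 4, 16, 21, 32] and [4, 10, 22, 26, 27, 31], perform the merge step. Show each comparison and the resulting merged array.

Merging process:

Compare 4 vs 4: take 4 from left. Merged: [4]
Compare 4 vs 4: take 4 from left. Merged: [4, 4]
Compare 16 vs 4: take 4 from right. Merged: [4, 4, 4]
Compare 16 vs 10: take 10 from right. Merged: [4, 4, 4, 10]
Compare 16 vs 22: take 16 from left. Merged: [4, 4, 4, 10, 16]
Compare 21 vs 22: take 21 from left. Merged: [4, 4, 4, 10, 16, 21]
Compare 32 vs 22: take 22 from right. Merged: [4, 4, 4, 10, 16, 21, 22]
Compare 32 vs 26: take 26 from right. Merged: [4, 4, 4, 10, 16, 21, 22, 26]
Compare 32 vs 27: take 27 from right. Merged: [4, 4, 4, 10, 16, 21, 22, 26, 27]
Compare 32 vs 31: take 31 from right. Merged: [4, 4, 4, 10, 16, 21, 22, 26, 27, 31]
Append remaining from left: [32]. Merged: [4, 4, 4, 10, 16, 21, 22, 26, 27, 31, 32]

Final merged array: [4, 4, 4, 10, 16, 21, 22, 26, 27, 31, 32]
Total comparisons: 10

The merged array is [4, 4, 4, 10, 16, 21, 22, 26, 27, 31, 32], requiring 10 comparisons. The merge step runs in O(n) time where n is the total number of elements.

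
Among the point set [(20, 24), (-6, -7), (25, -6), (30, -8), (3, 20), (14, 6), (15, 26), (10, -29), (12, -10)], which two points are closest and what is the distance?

Computing all pairwise distances among 9 points:

d((20, 24), (-6, -7)) = 40.4599
d((20, 24), (25, -6)) = 30.4138
d((20, 24), (30, -8)) = 33.5261
d((20, 24), (3, 20)) = 17.4642
d((20, 24), (14, 6)) = 18.9737
d((20, 24), (15, 26)) = 5.3852 <-- minimum
d((20, 24), (10, -29)) = 53.9351
d((20, 24), (12, -10)) = 34.9285
d((-6, -7), (25, -6)) = 31.0161
d((-6, -7), (30, -8)) = 36.0139
d((-6, -7), (3, 20)) = 28.4605
d((-6, -7), (14, 6)) = 23.8537
d((-6, -7), (15, 26)) = 39.1152
d((-6, -7), (10, -29)) = 27.2029
d((-6, -7), (12, -10)) = 18.2483
d((25, -6), (30, -8)) = 5.3852 <-- minimum
d((25, -6), (3, 20)) = 34.0588
d((25, -6), (14, 6)) = 16.2788
d((25, -6), (15, 26)) = 33.5261
d((25, -6), (10, -29)) = 27.4591
d((25, -6), (12, -10)) = 13.6015
d((30, -8), (3, 20)) = 38.8973
d((30, -8), (14, 6)) = 21.2603
d((30, -8), (15, 26)) = 37.1618
d((30, -8), (10, -29)) = 29.0
d((30, -8), (12, -10)) = 18.1108
d((3, 20), (14, 6)) = 17.8045
d((3, 20), (15, 26)) = 13.4164
d((3, 20), (10, -29)) = 49.4975
d((3, 20), (12, -10)) = 31.3209
d((14, 6), (15, 26)) = 20.025
d((14, 6), (10, -29)) = 35.2278
d((14, 6), (12, -10)) = 16.1245
d((15, 26), (10, -29)) = 55.2268
d((15, 26), (12, -10)) = 36.1248
d((10, -29), (12, -10)) = 19.105

Minimum distance: 5.3852 (tie among 2 pairs: (20, 24) and (15, 26); (25, -6) and (30, -8))

The minimum Euclidean distance is 5.3852. There is a tie: 2 pairs achieve this minimum — (20, 24) and (15, 26); (25, -6) and (30, -8). Any of these is a valid closest pair. For 9 points, brute-force pairwise comparison is shown above. For large n, the divide-and-conquer algorithm (sort by x, recurse on halves, check the dividing strip) achieves O(n log n).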